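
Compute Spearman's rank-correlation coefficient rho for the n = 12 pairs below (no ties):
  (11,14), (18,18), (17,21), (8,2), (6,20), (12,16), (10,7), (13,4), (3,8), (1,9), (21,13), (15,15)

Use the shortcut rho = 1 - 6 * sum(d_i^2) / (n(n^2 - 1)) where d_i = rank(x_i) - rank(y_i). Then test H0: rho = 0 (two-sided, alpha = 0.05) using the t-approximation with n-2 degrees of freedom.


Step 1: Rank x and y separately (midranks; no ties here).
rank(x): 11->6, 18->11, 17->10, 8->4, 6->3, 12->7, 10->5, 13->8, 3->2, 1->1, 21->12, 15->9
rank(y): 14->7, 18->10, 21->12, 2->1, 20->11, 16->9, 7->3, 4->2, 8->4, 9->5, 13->6, 15->8
Step 2: d_i = R_x(i) - R_y(i); compute d_i^2.
  (6-7)^2=1, (11-10)^2=1, (10-12)^2=4, (4-1)^2=9, (3-11)^2=64, (7-9)^2=4, (5-3)^2=4, (8-2)^2=36, (2-4)^2=4, (1-5)^2=16, (12-6)^2=36, (9-8)^2=1
sum(d^2) = 180.
Step 3: rho = 1 - 6*180 / (12*(12^2 - 1)) = 1 - 1080/1716 = 0.370629.
Step 4: Under H0, t = rho * sqrt((n-2)/(1-rho^2)) = 1.2619 ~ t(10).
Step 5: Two-sided p-value from the t-distribution with 10 df = 0.235621.
Step 6: alpha = 0.05. fail to reject H0.

rho = 0.3706, p = 0.235621, fail to reject H0 at alpha = 0.05.


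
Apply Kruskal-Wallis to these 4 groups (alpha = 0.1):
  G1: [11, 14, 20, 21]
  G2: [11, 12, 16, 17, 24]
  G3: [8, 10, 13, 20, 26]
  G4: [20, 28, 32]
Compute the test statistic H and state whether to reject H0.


Step 1: Combine all N = 17 observations and assign midranks.
sorted (value, group, rank): (8,G3,1), (10,G3,2), (11,G1,3.5), (11,G2,3.5), (12,G2,5), (13,G3,6), (14,G1,7), (16,G2,8), (17,G2,9), (20,G1,11), (20,G3,11), (20,G4,11), (21,G1,13), (24,G2,14), (26,G3,15), (28,G4,16), (32,G4,17)
Step 2: Sum ranks within each group.
R_1 = 34.5 (n_1 = 4)
R_2 = 39.5 (n_2 = 5)
R_3 = 35 (n_3 = 5)
R_4 = 44 (n_4 = 3)
Step 3: H = 12/(N(N+1)) * sum(R_i^2/n_i) - 3(N+1)
     = 12/(17*18) * (34.5^2/4 + 39.5^2/5 + 35^2/5 + 44^2/3) - 3*18
     = 0.039216 * 1499.95 - 54
     = 4.821405.
Step 4: Ties present; correction factor C = 1 - 30/(17^3 - 17) = 0.993873. Corrected H = 4.821405 / 0.993873 = 4.851130.
Step 5: Under H0, H ~ chi^2(3); p-value = 0.183028.
Step 6: alpha = 0.1. fail to reject H0.

H = 4.8511, df = 3, p = 0.183028, fail to reject H0.


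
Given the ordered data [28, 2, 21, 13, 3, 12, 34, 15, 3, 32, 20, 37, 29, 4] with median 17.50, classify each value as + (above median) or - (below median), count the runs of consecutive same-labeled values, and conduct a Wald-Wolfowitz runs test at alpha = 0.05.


Step 1: Compute median = 17.50; label A = above, B = below.
Labels in order: ABABBBABBAAAAB  (n_A = 7, n_B = 7)
Step 2: Count runs R = 8.
Step 3: Under H0 (random ordering), E[R] = 2*n_A*n_B/(n_A+n_B) + 1 = 2*7*7/14 + 1 = 8.0000.
        Var[R] = 2*n_A*n_B*(2*n_A*n_B - n_A - n_B) / ((n_A+n_B)^2 * (n_A+n_B-1)) = 8232/2548 = 3.2308.
        SD[R] = 1.7974.
Step 4: R = E[R], so z = 0 with no continuity correction.
Step 5: Two-sided p-value via normal approximation = 2*(1 - Phi(|z|)) = 1.000000.
Step 6: alpha = 0.05. fail to reject H0.

R = 8, z = 0.0000, p = 1.000000, fail to reject H0.


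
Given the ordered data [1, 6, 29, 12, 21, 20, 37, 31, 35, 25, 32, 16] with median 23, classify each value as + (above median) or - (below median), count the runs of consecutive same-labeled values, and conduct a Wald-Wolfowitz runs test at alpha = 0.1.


Step 1: Compute median = 23; label A = above, B = below.
Labels in order: BBABBBAAAAAB  (n_A = 6, n_B = 6)
Step 2: Count runs R = 5.
Step 3: Under H0 (random ordering), E[R] = 2*n_A*n_B/(n_A+n_B) + 1 = 2*6*6/12 + 1 = 7.0000.
        Var[R] = 2*n_A*n_B*(2*n_A*n_B - n_A - n_B) / ((n_A+n_B)^2 * (n_A+n_B-1)) = 4320/1584 = 2.7273.
        SD[R] = 1.6514.
Step 4: Continuity-corrected z = (R + 0.5 - E[R]) / SD[R] = (5 + 0.5 - 7.0000) / 1.6514 = -0.9083.
Step 5: Two-sided p-value via normal approximation = 2*(1 - Phi(|z|)) = 0.363722.
Step 6: alpha = 0.1. fail to reject H0.

R = 5, z = -0.9083, p = 0.363722, fail to reject H0.


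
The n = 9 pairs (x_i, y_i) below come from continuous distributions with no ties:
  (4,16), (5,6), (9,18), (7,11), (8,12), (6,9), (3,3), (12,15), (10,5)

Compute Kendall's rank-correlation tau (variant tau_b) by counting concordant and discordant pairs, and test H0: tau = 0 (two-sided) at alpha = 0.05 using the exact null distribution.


Step 1: Enumerate the 36 unordered pairs (i,j) with i<j and classify each by sign(x_j-x_i) * sign(y_j-y_i).
  (1,2):dx=+1,dy=-10->D; (1,3):dx=+5,dy=+2->C; (1,4):dx=+3,dy=-5->D; (1,5):dx=+4,dy=-4->D
  (1,6):dx=+2,dy=-7->D; (1,7):dx=-1,dy=-13->C; (1,8):dx=+8,dy=-1->D; (1,9):dx=+6,dy=-11->D
  (2,3):dx=+4,dy=+12->C; (2,4):dx=+2,dy=+5->C; (2,5):dx=+3,dy=+6->C; (2,6):dx=+1,dy=+3->C
  (2,7):dx=-2,dy=-3->C; (2,8):dx=+7,dy=+9->C; (2,9):dx=+5,dy=-1->D; (3,4):dx=-2,dy=-7->C
  (3,5):dx=-1,dy=-6->C; (3,6):dx=-3,dy=-9->C; (3,7):dx=-6,dy=-15->C; (3,8):dx=+3,dy=-3->D
  (3,9):dx=+1,dy=-13->D; (4,5):dx=+1,dy=+1->C; (4,6):dx=-1,dy=-2->C; (4,7):dx=-4,dy=-8->C
  (4,8):dx=+5,dy=+4->C; (4,9):dx=+3,dy=-6->D; (5,6):dx=-2,dy=-3->C; (5,7):dx=-5,dy=-9->C
  (5,8):dx=+4,dy=+3->C; (5,9):dx=+2,dy=-7->D; (6,7):dx=-3,dy=-6->C; (6,8):dx=+6,dy=+6->C
  (6,9):dx=+4,dy=-4->D; (7,8):dx=+9,dy=+12->C; (7,9):dx=+7,dy=+2->C; (8,9):dx=-2,dy=-10->C
Step 2: C = 24, D = 12, total pairs = 36.
Step 3: tau = (C - D)/(n(n-1)/2) = (24 - 12)/36 = 0.333333.
Step 4: Exact two-sided p-value (enumerate n! = 362880 permutations of y under H0): p = 0.259518.
Step 5: alpha = 0.05. fail to reject H0.

tau_b = 0.3333 (C=24, D=12), p = 0.259518, fail to reject H0.


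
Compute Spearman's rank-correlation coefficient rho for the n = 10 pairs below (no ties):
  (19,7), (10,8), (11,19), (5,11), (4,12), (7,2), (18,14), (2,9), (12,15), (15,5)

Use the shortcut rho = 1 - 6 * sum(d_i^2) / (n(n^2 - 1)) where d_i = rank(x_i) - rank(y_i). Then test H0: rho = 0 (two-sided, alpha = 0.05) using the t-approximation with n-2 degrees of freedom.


Step 1: Rank x and y separately (midranks; no ties here).
rank(x): 19->10, 10->5, 11->6, 5->3, 4->2, 7->4, 18->9, 2->1, 12->7, 15->8
rank(y): 7->3, 8->4, 19->10, 11->6, 12->7, 2->1, 14->8, 9->5, 15->9, 5->2
Step 2: d_i = R_x(i) - R_y(i); compute d_i^2.
  (10-3)^2=49, (5-4)^2=1, (6-10)^2=16, (3-6)^2=9, (2-7)^2=25, (4-1)^2=9, (9-8)^2=1, (1-5)^2=16, (7-9)^2=4, (8-2)^2=36
sum(d^2) = 166.
Step 3: rho = 1 - 6*166 / (10*(10^2 - 1)) = 1 - 996/990 = -0.006061.
Step 4: Under H0, t = rho * sqrt((n-2)/(1-rho^2)) = -0.0171 ~ t(8).
Step 5: Two-sided p-value from the t-distribution with 8 df = 0.986743.
Step 6: alpha = 0.05. fail to reject H0.

rho = -0.0061, p = 0.986743, fail to reject H0 at alpha = 0.05.


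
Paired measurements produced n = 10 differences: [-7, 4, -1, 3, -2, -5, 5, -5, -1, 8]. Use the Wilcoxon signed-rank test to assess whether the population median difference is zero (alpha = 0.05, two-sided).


Step 1: Drop any zero differences (none here) and take |d_i|.
|d| = [7, 4, 1, 3, 2, 5, 5, 5, 1, 8]
Step 2: Midrank |d_i| (ties get averaged ranks).
ranks: |7|->9, |4|->5, |1|->1.5, |3|->4, |2|->3, |5|->7, |5|->7, |5|->7, |1|->1.5, |8|->10
Step 3: Attach original signs; sum ranks with positive sign and with negative sign.
W+ = 5 + 4 + 7 + 10 = 26
W- = 9 + 1.5 + 3 + 7 + 7 + 1.5 = 29
(Check: W+ + W- = 55 should equal n(n+1)/2 = 55.)
Step 4: Test statistic W = min(W+, W-) = 26.
Step 5: Ties in |d|, so use the tie-corrected normal approximation.
        E[W] = n(n+1)/4 = 10*11/4 = 27.5.
        Tie groups: |d|=1 (t=2), |d|=5 (t=3); sum(t^3 - t) = 30.
        Var[W] = n(n+1)(2n+1)/24 - sum(t^3-t)/48 = 2310/24 - 30/48 = 95.625.
        z = (W - E[W]) / sqrt(Var[W]) = (26 - 27.5) / 9.7788 = -0.1534.
        Two-sided p = 2*Phi(z) = 0.878088.
Step 6: alpha = 0.05. fail to reject H0.

W+ = 26, W- = 29, W = min = 26, p = 0.878088, fail to reject H0.


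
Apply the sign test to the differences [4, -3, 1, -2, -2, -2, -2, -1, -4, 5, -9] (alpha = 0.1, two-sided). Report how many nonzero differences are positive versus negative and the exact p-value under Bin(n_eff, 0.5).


Step 1: Discard zero differences. Original n = 11; n_eff = number of nonzero differences = 11.
Nonzero differences (with sign): +4, -3, +1, -2, -2, -2, -2, -1, -4, +5, -9
Step 2: Count signs: positive = 3, negative = 8.
Step 3: Under H0: P(positive) = 0.5, so the number of positives S ~ Bin(11, 0.5).
Step 4: Two-sided exact p-value = sum of Bin(11,0.5) probabilities at or below the observed probability = 0.226562.
Step 5: alpha = 0.1. fail to reject H0.

n_eff = 11, pos = 3, neg = 8, p = 0.226562, fail to reject H0.


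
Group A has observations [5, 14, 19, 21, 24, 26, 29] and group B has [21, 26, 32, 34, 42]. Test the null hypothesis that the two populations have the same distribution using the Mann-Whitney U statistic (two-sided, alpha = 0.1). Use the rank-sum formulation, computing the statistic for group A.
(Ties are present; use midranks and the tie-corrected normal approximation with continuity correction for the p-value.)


Step 1: Combine and sort all 12 observations; assign midranks.
sorted (value, group): (5,X), (14,X), (19,X), (21,X), (21,Y), (24,X), (26,X), (26,Y), (29,X), (32,Y), (34,Y), (42,Y)
ranks: 5->1, 14->2, 19->3, 21->4.5, 21->4.5, 24->6, 26->7.5, 26->7.5, 29->9, 32->10, 34->11, 42->12
Step 2: Rank sum for X: R1 = 1 + 2 + 3 + 4.5 + 6 + 7.5 + 9 = 33.
Step 3: U_X = R1 - n1(n1+1)/2 = 33 - 7*8/2 = 33 - 28 = 5.
       U_Y = n1*n2 - U_X = 35 - 5 = 30.
Step 4: Ties are present, so use the tie-corrected normal approximation (with continuity correction) for the p-value.
Step 5: p-value = 0.050507; compare to alpha = 0.1. reject H0.

U_X = 5, p = 0.050507, reject H0 at alpha = 0.1.


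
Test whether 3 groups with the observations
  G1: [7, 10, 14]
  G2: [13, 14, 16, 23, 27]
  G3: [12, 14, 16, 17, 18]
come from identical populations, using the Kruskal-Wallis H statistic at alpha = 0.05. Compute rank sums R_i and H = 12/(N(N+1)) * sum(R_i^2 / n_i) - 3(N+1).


Step 1: Combine all N = 13 observations and assign midranks.
sorted (value, group, rank): (7,G1,1), (10,G1,2), (12,G3,3), (13,G2,4), (14,G1,6), (14,G2,6), (14,G3,6), (16,G2,8.5), (16,G3,8.5), (17,G3,10), (18,G3,11), (23,G2,12), (27,G2,13)
Step 2: Sum ranks within each group.
R_1 = 9 (n_1 = 3)
R_2 = 43.5 (n_2 = 5)
R_3 = 38.5 (n_3 = 5)
Step 3: H = 12/(N(N+1)) * sum(R_i^2/n_i) - 3(N+1)
     = 12/(13*14) * (9^2/3 + 43.5^2/5 + 38.5^2/5) - 3*14
     = 0.065934 * 701.9 - 42
     = 4.279121.
Step 4: Ties present; correction factor C = 1 - 30/(13^3 - 13) = 0.986264. Corrected H = 4.279121 / 0.986264 = 4.338719.
Step 5: Under H0, H ~ chi^2(2); p-value = 0.114251.
Step 6: alpha = 0.05. fail to reject H0.

H = 4.3387, df = 2, p = 0.114251, fail to reject H0.


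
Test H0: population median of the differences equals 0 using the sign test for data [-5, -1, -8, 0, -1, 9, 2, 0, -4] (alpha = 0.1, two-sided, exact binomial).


Step 1: Discard zero differences. Original n = 9; n_eff = number of nonzero differences = 7.
Nonzero differences (with sign): -5, -1, -8, -1, +9, +2, -4
Step 2: Count signs: positive = 2, negative = 5.
Step 3: Under H0: P(positive) = 0.5, so the number of positives S ~ Bin(7, 0.5).
Step 4: Two-sided exact p-value = sum of Bin(7,0.5) probabilities at or below the observed probability = 0.453125.
Step 5: alpha = 0.1. fail to reject H0.

n_eff = 7, pos = 2, neg = 5, p = 0.453125, fail to reject H0.


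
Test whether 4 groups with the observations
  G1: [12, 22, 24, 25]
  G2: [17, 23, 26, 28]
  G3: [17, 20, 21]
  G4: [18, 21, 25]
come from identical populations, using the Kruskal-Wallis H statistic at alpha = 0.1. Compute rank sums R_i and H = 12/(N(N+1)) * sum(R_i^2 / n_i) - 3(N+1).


Step 1: Combine all N = 14 observations and assign midranks.
sorted (value, group, rank): (12,G1,1), (17,G2,2.5), (17,G3,2.5), (18,G4,4), (20,G3,5), (21,G3,6.5), (21,G4,6.5), (22,G1,8), (23,G2,9), (24,G1,10), (25,G1,11.5), (25,G4,11.5), (26,G2,13), (28,G2,14)
Step 2: Sum ranks within each group.
R_1 = 30.5 (n_1 = 4)
R_2 = 38.5 (n_2 = 4)
R_3 = 14 (n_3 = 3)
R_4 = 22 (n_4 = 3)
Step 3: H = 12/(N(N+1)) * sum(R_i^2/n_i) - 3(N+1)
     = 12/(14*15) * (30.5^2/4 + 38.5^2/4 + 14^2/3 + 22^2/3) - 3*15
     = 0.057143 * 829.792 - 45
     = 2.416667.
Step 4: Ties present; correction factor C = 1 - 18/(14^3 - 14) = 0.993407. Corrected H = 2.416667 / 0.993407 = 2.432706.
Step 5: Under H0, H ~ chi^2(3); p-value = 0.487575.
Step 6: alpha = 0.1. fail to reject H0.

H = 2.4327, df = 3, p = 0.487575, fail to reject H0.


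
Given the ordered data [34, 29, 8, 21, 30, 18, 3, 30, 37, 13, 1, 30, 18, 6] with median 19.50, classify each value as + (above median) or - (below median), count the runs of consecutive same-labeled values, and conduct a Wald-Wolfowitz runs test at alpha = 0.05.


Step 1: Compute median = 19.50; label A = above, B = below.
Labels in order: AABAABBAABBABB  (n_A = 7, n_B = 7)
Step 2: Count runs R = 8.
Step 3: Under H0 (random ordering), E[R] = 2*n_A*n_B/(n_A+n_B) + 1 = 2*7*7/14 + 1 = 8.0000.
        Var[R] = 2*n_A*n_B*(2*n_A*n_B - n_A - n_B) / ((n_A+n_B)^2 * (n_A+n_B-1)) = 8232/2548 = 3.2308.
        SD[R] = 1.7974.
Step 4: R = E[R], so z = 0 with no continuity correction.
Step 5: Two-sided p-value via normal approximation = 2*(1 - Phi(|z|)) = 1.000000.
Step 6: alpha = 0.05. fail to reject H0.

R = 8, z = 0.0000, p = 1.000000, fail to reject H0.


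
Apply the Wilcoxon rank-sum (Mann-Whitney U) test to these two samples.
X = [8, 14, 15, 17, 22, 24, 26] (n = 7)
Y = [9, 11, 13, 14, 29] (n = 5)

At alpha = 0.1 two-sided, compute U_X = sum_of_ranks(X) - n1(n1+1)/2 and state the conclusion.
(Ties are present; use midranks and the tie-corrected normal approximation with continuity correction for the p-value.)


Step 1: Combine and sort all 12 observations; assign midranks.
sorted (value, group): (8,X), (9,Y), (11,Y), (13,Y), (14,X), (14,Y), (15,X), (17,X), (22,X), (24,X), (26,X), (29,Y)
ranks: 8->1, 9->2, 11->3, 13->4, 14->5.5, 14->5.5, 15->7, 17->8, 22->9, 24->10, 26->11, 29->12
Step 2: Rank sum for X: R1 = 1 + 5.5 + 7 + 8 + 9 + 10 + 11 = 51.5.
Step 3: U_X = R1 - n1(n1+1)/2 = 51.5 - 7*8/2 = 51.5 - 28 = 23.5.
       U_Y = n1*n2 - U_X = 35 - 23.5 = 11.5.
Step 4: Ties are present, so use the tie-corrected normal approximation (with continuity correction) for the p-value.
Step 5: p-value = 0.370914; compare to alpha = 0.1. fail to reject H0.

U_X = 23.5, p = 0.370914, fail to reject H0 at alpha = 0.1.


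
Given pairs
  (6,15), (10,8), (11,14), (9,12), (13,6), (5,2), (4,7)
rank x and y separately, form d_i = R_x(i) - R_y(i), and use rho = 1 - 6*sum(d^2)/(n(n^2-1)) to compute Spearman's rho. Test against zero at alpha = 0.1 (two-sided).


Step 1: Rank x and y separately (midranks; no ties here).
rank(x): 6->3, 10->5, 11->6, 9->4, 13->7, 5->2, 4->1
rank(y): 15->7, 8->4, 14->6, 12->5, 6->2, 2->1, 7->3
Step 2: d_i = R_x(i) - R_y(i); compute d_i^2.
  (3-7)^2=16, (5-4)^2=1, (6-6)^2=0, (4-5)^2=1, (7-2)^2=25, (2-1)^2=1, (1-3)^2=4
sum(d^2) = 48.
Step 3: rho = 1 - 6*48 / (7*(7^2 - 1)) = 1 - 288/336 = 0.142857.
Step 4: Under H0, t = rho * sqrt((n-2)/(1-rho^2)) = 0.3227 ~ t(5).
Step 5: Two-sided p-value from the t-distribution with 5 df = 0.759945.
Step 6: alpha = 0.1. fail to reject H0.

rho = 0.1429, p = 0.759945, fail to reject H0 at alpha = 0.1.


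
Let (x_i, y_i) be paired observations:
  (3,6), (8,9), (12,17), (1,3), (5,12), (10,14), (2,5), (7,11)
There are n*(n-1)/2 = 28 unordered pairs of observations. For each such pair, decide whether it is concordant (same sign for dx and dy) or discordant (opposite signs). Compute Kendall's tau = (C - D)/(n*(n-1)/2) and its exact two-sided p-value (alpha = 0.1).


Step 1: Enumerate the 28 unordered pairs (i,j) with i<j and classify each by sign(x_j-x_i) * sign(y_j-y_i).
  (1,2):dx=+5,dy=+3->C; (1,3):dx=+9,dy=+11->C; (1,4):dx=-2,dy=-3->C; (1,5):dx=+2,dy=+6->C
  (1,6):dx=+7,dy=+8->C; (1,7):dx=-1,dy=-1->C; (1,8):dx=+4,dy=+5->C; (2,3):dx=+4,dy=+8->C
  (2,4):dx=-7,dy=-6->C; (2,5):dx=-3,dy=+3->D; (2,6):dx=+2,dy=+5->C; (2,7):dx=-6,dy=-4->C
  (2,8):dx=-1,dy=+2->D; (3,4):dx=-11,dy=-14->C; (3,5):dx=-7,dy=-5->C; (3,6):dx=-2,dy=-3->C
  (3,7):dx=-10,dy=-12->C; (3,8):dx=-5,dy=-6->C; (4,5):dx=+4,dy=+9->C; (4,6):dx=+9,dy=+11->C
  (4,7):dx=+1,dy=+2->C; (4,8):dx=+6,dy=+8->C; (5,6):dx=+5,dy=+2->C; (5,7):dx=-3,dy=-7->C
  (5,8):dx=+2,dy=-1->D; (6,7):dx=-8,dy=-9->C; (6,8):dx=-3,dy=-3->C; (7,8):dx=+5,dy=+6->C
Step 2: C = 25, D = 3, total pairs = 28.
Step 3: tau = (C - D)/(n(n-1)/2) = (25 - 3)/28 = 0.785714.
Step 4: Exact two-sided p-value (enumerate n! = 40320 permutations of y under H0): p = 0.005506.
Step 5: alpha = 0.1. reject H0.

tau_b = 0.7857 (C=25, D=3), p = 0.005506, reject H0.


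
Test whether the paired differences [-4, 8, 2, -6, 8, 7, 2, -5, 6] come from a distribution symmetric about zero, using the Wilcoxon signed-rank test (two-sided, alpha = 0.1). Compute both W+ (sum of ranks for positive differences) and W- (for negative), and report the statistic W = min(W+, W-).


Step 1: Drop any zero differences (none here) and take |d_i|.
|d| = [4, 8, 2, 6, 8, 7, 2, 5, 6]
Step 2: Midrank |d_i| (ties get averaged ranks).
ranks: |4|->3, |8|->8.5, |2|->1.5, |6|->5.5, |8|->8.5, |7|->7, |2|->1.5, |5|->4, |6|->5.5
Step 3: Attach original signs; sum ranks with positive sign and with negative sign.
W+ = 8.5 + 1.5 + 8.5 + 7 + 1.5 + 5.5 = 32.5
W- = 3 + 5.5 + 4 = 12.5
(Check: W+ + W- = 45 should equal n(n+1)/2 = 45.)
Step 4: Test statistic W = min(W+, W-) = 12.5.
Step 5: Ties in |d|, so use the tie-corrected normal approximation.
        E[W] = n(n+1)/4 = 9*10/4 = 22.5.
        Tie groups: |d|=2 (t=2), |d|=6 (t=2), |d|=8 (t=2); sum(t^3 - t) = 18.
        Var[W] = n(n+1)(2n+1)/24 - sum(t^3-t)/48 = 1710/24 - 18/48 = 70.875.
        z = (W - E[W]) / sqrt(Var[W]) = (12.5 - 22.5) / 8.4187 = -1.1878.
        Two-sided p = 2*Phi(z) = 0.234901.
Step 6: alpha = 0.1. fail to reject H0.

W+ = 32.5, W- = 12.5, W = min = 12.5, p = 0.234901, fail to reject H0.


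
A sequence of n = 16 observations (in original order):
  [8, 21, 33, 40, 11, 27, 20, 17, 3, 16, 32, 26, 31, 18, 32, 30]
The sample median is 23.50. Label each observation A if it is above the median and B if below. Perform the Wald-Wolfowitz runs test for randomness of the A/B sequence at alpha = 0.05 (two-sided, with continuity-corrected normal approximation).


Step 1: Compute median = 23.50; label A = above, B = below.
Labels in order: BBAABABBBBAAABAA  (n_A = 8, n_B = 8)
Step 2: Count runs R = 8.
Step 3: Under H0 (random ordering), E[R] = 2*n_A*n_B/(n_A+n_B) + 1 = 2*8*8/16 + 1 = 9.0000.
        Var[R] = 2*n_A*n_B*(2*n_A*n_B - n_A - n_B) / ((n_A+n_B)^2 * (n_A+n_B-1)) = 14336/3840 = 3.7333.
        SD[R] = 1.9322.
Step 4: Continuity-corrected z = (R + 0.5 - E[R]) / SD[R] = (8 + 0.5 - 9.0000) / 1.9322 = -0.2588.
Step 5: Two-sided p-value via normal approximation = 2*(1 - Phi(|z|)) = 0.795809.
Step 6: alpha = 0.05. fail to reject H0.

R = 8, z = -0.2588, p = 0.795809, fail to reject H0.


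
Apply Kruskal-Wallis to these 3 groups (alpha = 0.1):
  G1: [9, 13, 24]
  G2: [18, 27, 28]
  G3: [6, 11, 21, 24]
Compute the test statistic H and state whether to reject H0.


Step 1: Combine all N = 10 observations and assign midranks.
sorted (value, group, rank): (6,G3,1), (9,G1,2), (11,G3,3), (13,G1,4), (18,G2,5), (21,G3,6), (24,G1,7.5), (24,G3,7.5), (27,G2,9), (28,G2,10)
Step 2: Sum ranks within each group.
R_1 = 13.5 (n_1 = 3)
R_2 = 24 (n_2 = 3)
R_3 = 17.5 (n_3 = 4)
Step 3: H = 12/(N(N+1)) * sum(R_i^2/n_i) - 3(N+1)
     = 12/(10*11) * (13.5^2/3 + 24^2/3 + 17.5^2/4) - 3*11
     = 0.109091 * 329.312 - 33
     = 2.925000.
Step 4: Ties present; correction factor C = 1 - 6/(10^3 - 10) = 0.993939. Corrected H = 2.925000 / 0.993939 = 2.942835.
Step 5: Under H0, H ~ chi^2(2); p-value = 0.229600.
Step 6: alpha = 0.1. fail to reject H0.

H = 2.9428, df = 2, p = 0.229600, fail to reject H0.


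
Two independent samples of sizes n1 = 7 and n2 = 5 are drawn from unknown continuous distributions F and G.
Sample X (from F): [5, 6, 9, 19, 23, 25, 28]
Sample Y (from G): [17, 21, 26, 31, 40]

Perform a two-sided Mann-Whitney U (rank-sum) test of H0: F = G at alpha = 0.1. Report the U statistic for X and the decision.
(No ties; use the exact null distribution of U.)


Step 1: Combine and sort all 12 observations; assign midranks.
sorted (value, group): (5,X), (6,X), (9,X), (17,Y), (19,X), (21,Y), (23,X), (25,X), (26,Y), (28,X), (31,Y), (40,Y)
ranks: 5->1, 6->2, 9->3, 17->4, 19->5, 21->6, 23->7, 25->8, 26->9, 28->10, 31->11, 40->12
Step 2: Rank sum for X: R1 = 1 + 2 + 3 + 5 + 7 + 8 + 10 = 36.
Step 3: U_X = R1 - n1(n1+1)/2 = 36 - 7*8/2 = 36 - 28 = 8.
       U_Y = n1*n2 - U_X = 35 - 8 = 27.
Step 4: No ties, so the exact null distribution of U (based on enumerating the C(12,7) = 792 equally likely rank assignments) gives the two-sided p-value.
Step 5: p-value = 0.148990; compare to alpha = 0.1. fail to reject H0.

U_X = 8, p = 0.148990, fail to reject H0 at alpha = 0.1.


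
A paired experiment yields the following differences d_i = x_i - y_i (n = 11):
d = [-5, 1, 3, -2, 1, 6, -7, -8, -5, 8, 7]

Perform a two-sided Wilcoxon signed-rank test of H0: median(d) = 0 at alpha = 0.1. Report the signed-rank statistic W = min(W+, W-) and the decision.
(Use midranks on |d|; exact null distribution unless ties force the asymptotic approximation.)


Step 1: Drop any zero differences (none here) and take |d_i|.
|d| = [5, 1, 3, 2, 1, 6, 7, 8, 5, 8, 7]
Step 2: Midrank |d_i| (ties get averaged ranks).
ranks: |5|->5.5, |1|->1.5, |3|->4, |2|->3, |1|->1.5, |6|->7, |7|->8.5, |8|->10.5, |5|->5.5, |8|->10.5, |7|->8.5
Step 3: Attach original signs; sum ranks with positive sign and with negative sign.
W+ = 1.5 + 4 + 1.5 + 7 + 10.5 + 8.5 = 33
W- = 5.5 + 3 + 8.5 + 10.5 + 5.5 = 33
(Check: W+ + W- = 66 should equal n(n+1)/2 = 66.)
Step 4: Test statistic W = min(W+, W-) = 33.
Step 5: Ties in |d|, so use the tie-corrected normal approximation.
        E[W] = n(n+1)/4 = 11*12/4 = 33.
        Tie groups: |d|=1 (t=2), |d|=5 (t=2), |d|=7 (t=2), |d|=8 (t=2); sum(t^3 - t) = 24.
        Var[W] = n(n+1)(2n+1)/24 - sum(t^3-t)/48 = 3036/24 - 24/48 = 126.
        z = (W - E[W]) / sqrt(Var[W]) = (33 - 33) / 11.2250 = 0.0000.
        Two-sided p = 2*Phi(z) = 1.000000.
Step 6: alpha = 0.1. fail to reject H0.

W+ = 33, W- = 33, W = min = 33, p = 1.000000, fail to reject H0.


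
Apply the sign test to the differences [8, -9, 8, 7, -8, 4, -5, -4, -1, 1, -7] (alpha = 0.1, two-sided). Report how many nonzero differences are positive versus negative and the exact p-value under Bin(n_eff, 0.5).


Step 1: Discard zero differences. Original n = 11; n_eff = number of nonzero differences = 11.
Nonzero differences (with sign): +8, -9, +8, +7, -8, +4, -5, -4, -1, +1, -7
Step 2: Count signs: positive = 5, negative = 6.
Step 3: Under H0: P(positive) = 0.5, so the number of positives S ~ Bin(11, 0.5).
Step 4: Two-sided exact p-value = sum of Bin(11,0.5) probabilities at or below the observed probability = 1.000000.
Step 5: alpha = 0.1. fail to reject H0.

n_eff = 11, pos = 5, neg = 6, p = 1.000000, fail to reject H0.


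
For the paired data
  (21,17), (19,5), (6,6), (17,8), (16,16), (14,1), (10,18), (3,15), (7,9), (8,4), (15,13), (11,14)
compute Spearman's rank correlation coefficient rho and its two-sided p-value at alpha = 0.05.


Step 1: Rank x and y separately (midranks; no ties here).
rank(x): 21->12, 19->11, 6->2, 17->10, 16->9, 14->7, 10->5, 3->1, 7->3, 8->4, 15->8, 11->6
rank(y): 17->11, 5->3, 6->4, 8->5, 16->10, 1->1, 18->12, 15->9, 9->6, 4->2, 13->7, 14->8
Step 2: d_i = R_x(i) - R_y(i); compute d_i^2.
  (12-11)^2=1, (11-3)^2=64, (2-4)^2=4, (10-5)^2=25, (9-10)^2=1, (7-1)^2=36, (5-12)^2=49, (1-9)^2=64, (3-6)^2=9, (4-2)^2=4, (8-7)^2=1, (6-8)^2=4
sum(d^2) = 262.
Step 3: rho = 1 - 6*262 / (12*(12^2 - 1)) = 1 - 1572/1716 = 0.083916.
Step 4: Under H0, t = rho * sqrt((n-2)/(1-rho^2)) = 0.2663 ~ t(10).
Step 5: Two-sided p-value from the t-distribution with 10 df = 0.795415.
Step 6: alpha = 0.05. fail to reject H0.

rho = 0.0839, p = 0.795415, fail to reject H0 at alpha = 0.05.


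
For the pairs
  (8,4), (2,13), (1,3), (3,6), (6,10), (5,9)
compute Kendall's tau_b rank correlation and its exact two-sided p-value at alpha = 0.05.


Step 1: Enumerate the 15 unordered pairs (i,j) with i<j and classify each by sign(x_j-x_i) * sign(y_j-y_i).
  (1,2):dx=-6,dy=+9->D; (1,3):dx=-7,dy=-1->C; (1,4):dx=-5,dy=+2->D; (1,5):dx=-2,dy=+6->D
  (1,6):dx=-3,dy=+5->D; (2,3):dx=-1,dy=-10->C; (2,4):dx=+1,dy=-7->D; (2,5):dx=+4,dy=-3->D
  (2,6):dx=+3,dy=-4->D; (3,4):dx=+2,dy=+3->C; (3,5):dx=+5,dy=+7->C; (3,6):dx=+4,dy=+6->C
  (4,5):dx=+3,dy=+4->C; (4,6):dx=+2,dy=+3->C; (5,6):dx=-1,dy=-1->C
Step 2: C = 8, D = 7, total pairs = 15.
Step 3: tau = (C - D)/(n(n-1)/2) = (8 - 7)/15 = 0.066667.
Step 4: Exact two-sided p-value (enumerate n! = 720 permutations of y under H0): p = 1.000000.
Step 5: alpha = 0.05. fail to reject H0.

tau_b = 0.0667 (C=8, D=7), p = 1.000000, fail to reject H0.


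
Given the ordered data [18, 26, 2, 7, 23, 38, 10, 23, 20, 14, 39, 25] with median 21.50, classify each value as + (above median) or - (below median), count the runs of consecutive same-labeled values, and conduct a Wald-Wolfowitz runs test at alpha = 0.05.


Step 1: Compute median = 21.50; label A = above, B = below.
Labels in order: BABBAABABBAA  (n_A = 6, n_B = 6)
Step 2: Count runs R = 8.
Step 3: Under H0 (random ordering), E[R] = 2*n_A*n_B/(n_A+n_B) + 1 = 2*6*6/12 + 1 = 7.0000.
        Var[R] = 2*n_A*n_B*(2*n_A*n_B - n_A - n_B) / ((n_A+n_B)^2 * (n_A+n_B-1)) = 4320/1584 = 2.7273.
        SD[R] = 1.6514.
Step 4: Continuity-corrected z = (R - 0.5 - E[R]) / SD[R] = (8 - 0.5 - 7.0000) / 1.6514 = 0.3028.
Step 5: Two-sided p-value via normal approximation = 2*(1 - Phi(|z|)) = 0.762069.
Step 6: alpha = 0.05. fail to reject H0.

R = 8, z = 0.3028, p = 0.762069, fail to reject H0.


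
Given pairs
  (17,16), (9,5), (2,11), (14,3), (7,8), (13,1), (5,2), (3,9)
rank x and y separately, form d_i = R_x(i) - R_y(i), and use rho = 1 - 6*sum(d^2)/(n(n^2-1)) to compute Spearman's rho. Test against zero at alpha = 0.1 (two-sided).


Step 1: Rank x and y separately (midranks; no ties here).
rank(x): 17->8, 9->5, 2->1, 14->7, 7->4, 13->6, 5->3, 3->2
rank(y): 16->8, 5->4, 11->7, 3->3, 8->5, 1->1, 2->2, 9->6
Step 2: d_i = R_x(i) - R_y(i); compute d_i^2.
  (8-8)^2=0, (5-4)^2=1, (1-7)^2=36, (7-3)^2=16, (4-5)^2=1, (6-1)^2=25, (3-2)^2=1, (2-6)^2=16
sum(d^2) = 96.
Step 3: rho = 1 - 6*96 / (8*(8^2 - 1)) = 1 - 576/504 = -0.142857.
Step 4: Under H0, t = rho * sqrt((n-2)/(1-rho^2)) = -0.3536 ~ t(6).
Step 5: Two-sided p-value from the t-distribution with 6 df = 0.735765.
Step 6: alpha = 0.1. fail to reject H0.

rho = -0.1429, p = 0.735765, fail to reject H0 at alpha = 0.1.


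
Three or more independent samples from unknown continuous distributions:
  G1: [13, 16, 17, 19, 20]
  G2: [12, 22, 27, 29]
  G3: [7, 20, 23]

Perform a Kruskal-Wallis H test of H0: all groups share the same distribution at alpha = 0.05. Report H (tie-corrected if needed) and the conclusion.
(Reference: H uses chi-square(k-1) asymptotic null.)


Step 1: Combine all N = 12 observations and assign midranks.
sorted (value, group, rank): (7,G3,1), (12,G2,2), (13,G1,3), (16,G1,4), (17,G1,5), (19,G1,6), (20,G1,7.5), (20,G3,7.5), (22,G2,9), (23,G3,10), (27,G2,11), (29,G2,12)
Step 2: Sum ranks within each group.
R_1 = 25.5 (n_1 = 5)
R_2 = 34 (n_2 = 4)
R_3 = 18.5 (n_3 = 3)
Step 3: H = 12/(N(N+1)) * sum(R_i^2/n_i) - 3(N+1)
     = 12/(12*13) * (25.5^2/5 + 34^2/4 + 18.5^2/3) - 3*13
     = 0.076923 * 533.133 - 39
     = 2.010256.
Step 4: Ties present; correction factor C = 1 - 6/(12^3 - 12) = 0.996503. Corrected H = 2.010256 / 0.996503 = 2.017310.
Step 5: Under H0, H ~ chi^2(2); p-value = 0.364709.
Step 6: alpha = 0.05. fail to reject H0.

H = 2.0173, df = 2, p = 0.364709, fail to reject H0.


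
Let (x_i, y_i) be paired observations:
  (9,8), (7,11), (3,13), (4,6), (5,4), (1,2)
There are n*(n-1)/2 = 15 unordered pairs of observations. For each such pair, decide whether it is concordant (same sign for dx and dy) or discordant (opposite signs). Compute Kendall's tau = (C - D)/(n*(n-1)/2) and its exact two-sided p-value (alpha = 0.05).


Step 1: Enumerate the 15 unordered pairs (i,j) with i<j and classify each by sign(x_j-x_i) * sign(y_j-y_i).
  (1,2):dx=-2,dy=+3->D; (1,3):dx=-6,dy=+5->D; (1,4):dx=-5,dy=-2->C; (1,5):dx=-4,dy=-4->C
  (1,6):dx=-8,dy=-6->C; (2,3):dx=-4,dy=+2->D; (2,4):dx=-3,dy=-5->C; (2,5):dx=-2,dy=-7->C
  (2,6):dx=-6,dy=-9->C; (3,4):dx=+1,dy=-7->D; (3,5):dx=+2,dy=-9->D; (3,6):dx=-2,dy=-11->C
  (4,5):dx=+1,dy=-2->D; (4,6):dx=-3,dy=-4->C; (5,6):dx=-4,dy=-2->C
Step 2: C = 9, D = 6, total pairs = 15.
Step 3: tau = (C - D)/(n(n-1)/2) = (9 - 6)/15 = 0.200000.
Step 4: Exact two-sided p-value (enumerate n! = 720 permutations of y under H0): p = 0.719444.
Step 5: alpha = 0.05. fail to reject H0.

tau_b = 0.2000 (C=9, D=6), p = 0.719444, fail to reject H0.


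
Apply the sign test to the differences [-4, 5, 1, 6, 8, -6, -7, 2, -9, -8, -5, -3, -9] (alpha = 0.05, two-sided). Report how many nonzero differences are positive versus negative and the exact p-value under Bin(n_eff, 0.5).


Step 1: Discard zero differences. Original n = 13; n_eff = number of nonzero differences = 13.
Nonzero differences (with sign): -4, +5, +1, +6, +8, -6, -7, +2, -9, -8, -5, -3, -9
Step 2: Count signs: positive = 5, negative = 8.
Step 3: Under H0: P(positive) = 0.5, so the number of positives S ~ Bin(13, 0.5).
Step 4: Two-sided exact p-value = sum of Bin(13,0.5) probabilities at or below the observed probability = 0.581055.
Step 5: alpha = 0.05. fail to reject H0.

n_eff = 13, pos = 5, neg = 8, p = 0.581055, fail to reject H0.


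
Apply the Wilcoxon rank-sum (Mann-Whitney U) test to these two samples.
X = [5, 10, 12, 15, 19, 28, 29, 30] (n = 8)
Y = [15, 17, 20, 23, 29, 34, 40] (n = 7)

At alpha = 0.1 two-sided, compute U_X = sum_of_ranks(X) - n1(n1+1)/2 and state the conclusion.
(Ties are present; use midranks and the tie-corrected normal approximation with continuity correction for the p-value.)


Step 1: Combine and sort all 15 observations; assign midranks.
sorted (value, group): (5,X), (10,X), (12,X), (15,X), (15,Y), (17,Y), (19,X), (20,Y), (23,Y), (28,X), (29,X), (29,Y), (30,X), (34,Y), (40,Y)
ranks: 5->1, 10->2, 12->3, 15->4.5, 15->4.5, 17->6, 19->7, 20->8, 23->9, 28->10, 29->11.5, 29->11.5, 30->13, 34->14, 40->15
Step 2: Rank sum for X: R1 = 1 + 2 + 3 + 4.5 + 7 + 10 + 11.5 + 13 = 52.
Step 3: U_X = R1 - n1(n1+1)/2 = 52 - 8*9/2 = 52 - 36 = 16.
       U_Y = n1*n2 - U_X = 56 - 16 = 40.
Step 4: Ties are present, so use the tie-corrected normal approximation (with continuity correction) for the p-value.
Step 5: p-value = 0.182450; compare to alpha = 0.1. fail to reject H0.

U_X = 16, p = 0.182450, fail to reject H0 at alpha = 0.1.


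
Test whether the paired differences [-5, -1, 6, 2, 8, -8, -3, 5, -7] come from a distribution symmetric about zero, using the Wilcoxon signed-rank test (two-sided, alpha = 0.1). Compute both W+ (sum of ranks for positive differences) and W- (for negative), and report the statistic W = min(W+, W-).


Step 1: Drop any zero differences (none here) and take |d_i|.
|d| = [5, 1, 6, 2, 8, 8, 3, 5, 7]
Step 2: Midrank |d_i| (ties get averaged ranks).
ranks: |5|->4.5, |1|->1, |6|->6, |2|->2, |8|->8.5, |8|->8.5, |3|->3, |5|->4.5, |7|->7
Step 3: Attach original signs; sum ranks with positive sign and with negative sign.
W+ = 6 + 2 + 8.5 + 4.5 = 21
W- = 4.5 + 1 + 8.5 + 3 + 7 = 24
(Check: W+ + W- = 45 should equal n(n+1)/2 = 45.)
Step 4: Test statistic W = min(W+, W-) = 21.
Step 5: Ties in |d|, so use the tie-corrected normal approximation.
        E[W] = n(n+1)/4 = 9*10/4 = 22.5.
        Tie groups: |d|=5 (t=2), |d|=8 (t=2); sum(t^3 - t) = 12.
        Var[W] = n(n+1)(2n+1)/24 - sum(t^3-t)/48 = 1710/24 - 12/48 = 71.
        z = (W - E[W]) / sqrt(Var[W]) = (21 - 22.5) / 8.4261 = -0.1780.
        Two-sided p = 2*Phi(z) = 0.858709.
Step 6: alpha = 0.1. fail to reject H0.

W+ = 21, W- = 24, W = min = 21, p = 0.858709, fail to reject H0.


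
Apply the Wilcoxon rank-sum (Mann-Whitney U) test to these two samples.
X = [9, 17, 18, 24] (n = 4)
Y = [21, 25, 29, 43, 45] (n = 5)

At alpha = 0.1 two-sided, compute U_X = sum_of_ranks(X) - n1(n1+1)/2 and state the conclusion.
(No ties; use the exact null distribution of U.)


Step 1: Combine and sort all 9 observations; assign midranks.
sorted (value, group): (9,X), (17,X), (18,X), (21,Y), (24,X), (25,Y), (29,Y), (43,Y), (45,Y)
ranks: 9->1, 17->2, 18->3, 21->4, 24->5, 25->6, 29->7, 43->8, 45->9
Step 2: Rank sum for X: R1 = 1 + 2 + 3 + 5 = 11.
Step 3: U_X = R1 - n1(n1+1)/2 = 11 - 4*5/2 = 11 - 10 = 1.
       U_Y = n1*n2 - U_X = 20 - 1 = 19.
Step 4: No ties, so the exact null distribution of U (based on enumerating the C(9,4) = 126 equally likely rank assignments) gives the two-sided p-value.
Step 5: p-value = 0.031746; compare to alpha = 0.1. reject H0.

U_X = 1, p = 0.031746, reject H0 at alpha = 0.1.


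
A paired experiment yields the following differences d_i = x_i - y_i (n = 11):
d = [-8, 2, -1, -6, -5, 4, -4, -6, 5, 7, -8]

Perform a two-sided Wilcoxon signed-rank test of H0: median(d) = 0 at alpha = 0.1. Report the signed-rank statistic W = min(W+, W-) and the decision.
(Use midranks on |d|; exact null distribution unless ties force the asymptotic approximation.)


Step 1: Drop any zero differences (none here) and take |d_i|.
|d| = [8, 2, 1, 6, 5, 4, 4, 6, 5, 7, 8]
Step 2: Midrank |d_i| (ties get averaged ranks).
ranks: |8|->10.5, |2|->2, |1|->1, |6|->7.5, |5|->5.5, |4|->3.5, |4|->3.5, |6|->7.5, |5|->5.5, |7|->9, |8|->10.5
Step 3: Attach original signs; sum ranks with positive sign and with negative sign.
W+ = 2 + 3.5 + 5.5 + 9 = 20
W- = 10.5 + 1 + 7.5 + 5.5 + 3.5 + 7.5 + 10.5 = 46
(Check: W+ + W- = 66 should equal n(n+1)/2 = 66.)
Step 4: Test statistic W = min(W+, W-) = 20.
Step 5: Ties in |d|, so use the tie-corrected normal approximation.
        E[W] = n(n+1)/4 = 11*12/4 = 33.
        Tie groups: |d|=4 (t=2), |d|=5 (t=2), |d|=6 (t=2), |d|=8 (t=2); sum(t^3 - t) = 24.
        Var[W] = n(n+1)(2n+1)/24 - sum(t^3-t)/48 = 3036/24 - 24/48 = 126.
        z = (W - E[W]) / sqrt(Var[W]) = (20 - 33) / 11.2250 = -1.1581.
        Two-sided p = 2*Phi(z) = 0.246810.
Step 6: alpha = 0.1. fail to reject H0.

W+ = 20, W- = 46, W = min = 20, p = 0.246810, fail to reject H0.


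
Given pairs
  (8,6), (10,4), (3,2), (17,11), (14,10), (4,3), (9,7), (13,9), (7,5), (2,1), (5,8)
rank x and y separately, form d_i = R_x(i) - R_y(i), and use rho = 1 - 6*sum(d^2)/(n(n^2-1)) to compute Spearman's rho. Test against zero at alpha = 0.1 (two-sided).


Step 1: Rank x and y separately (midranks; no ties here).
rank(x): 8->6, 10->8, 3->2, 17->11, 14->10, 4->3, 9->7, 13->9, 7->5, 2->1, 5->4
rank(y): 6->6, 4->4, 2->2, 11->11, 10->10, 3->3, 7->7, 9->9, 5->5, 1->1, 8->8
Step 2: d_i = R_x(i) - R_y(i); compute d_i^2.
  (6-6)^2=0, (8-4)^2=16, (2-2)^2=0, (11-11)^2=0, (10-10)^2=0, (3-3)^2=0, (7-7)^2=0, (9-9)^2=0, (5-5)^2=0, (1-1)^2=0, (4-8)^2=16
sum(d^2) = 32.
Step 3: rho = 1 - 6*32 / (11*(11^2 - 1)) = 1 - 192/1320 = 0.854545.
Step 4: Under H0, t = rho * sqrt((n-2)/(1-rho^2)) = 4.9360 ~ t(9).
Step 5: Two-sided p-value from the t-distribution with 9 df = 0.000807.
Step 6: alpha = 0.1. reject H0.

rho = 0.8545, p = 0.000807, reject H0 at alpha = 0.1.


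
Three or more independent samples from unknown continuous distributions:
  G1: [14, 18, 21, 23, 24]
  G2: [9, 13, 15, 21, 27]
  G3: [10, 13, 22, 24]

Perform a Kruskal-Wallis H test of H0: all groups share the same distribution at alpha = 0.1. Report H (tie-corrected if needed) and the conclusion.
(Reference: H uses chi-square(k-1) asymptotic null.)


Step 1: Combine all N = 14 observations and assign midranks.
sorted (value, group, rank): (9,G2,1), (10,G3,2), (13,G2,3.5), (13,G3,3.5), (14,G1,5), (15,G2,6), (18,G1,7), (21,G1,8.5), (21,G2,8.5), (22,G3,10), (23,G1,11), (24,G1,12.5), (24,G3,12.5), (27,G2,14)
Step 2: Sum ranks within each group.
R_1 = 44 (n_1 = 5)
R_2 = 33 (n_2 = 5)
R_3 = 28 (n_3 = 4)
Step 3: H = 12/(N(N+1)) * sum(R_i^2/n_i) - 3(N+1)
     = 12/(14*15) * (44^2/5 + 33^2/5 + 28^2/4) - 3*15
     = 0.057143 * 801 - 45
     = 0.771429.
Step 4: Ties present; correction factor C = 1 - 18/(14^3 - 14) = 0.993407. Corrected H = 0.771429 / 0.993407 = 0.776549.
Step 5: Under H0, H ~ chi^2(2); p-value = 0.678226.
Step 6: alpha = 0.1. fail to reject H0.

H = 0.7765, df = 2, p = 0.678226, fail to reject H0.


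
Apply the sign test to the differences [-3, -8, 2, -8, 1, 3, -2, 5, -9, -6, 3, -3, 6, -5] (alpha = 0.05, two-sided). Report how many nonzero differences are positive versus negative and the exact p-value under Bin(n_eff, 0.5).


Step 1: Discard zero differences. Original n = 14; n_eff = number of nonzero differences = 14.
Nonzero differences (with sign): -3, -8, +2, -8, +1, +3, -2, +5, -9, -6, +3, -3, +6, -5
Step 2: Count signs: positive = 6, negative = 8.
Step 3: Under H0: P(positive) = 0.5, so the number of positives S ~ Bin(14, 0.5).
Step 4: Two-sided exact p-value = sum of Bin(14,0.5) probabilities at or below the observed probability = 0.790527.
Step 5: alpha = 0.05. fail to reject H0.

n_eff = 14, pos = 6, neg = 8, p = 0.790527, fail to reject H0.


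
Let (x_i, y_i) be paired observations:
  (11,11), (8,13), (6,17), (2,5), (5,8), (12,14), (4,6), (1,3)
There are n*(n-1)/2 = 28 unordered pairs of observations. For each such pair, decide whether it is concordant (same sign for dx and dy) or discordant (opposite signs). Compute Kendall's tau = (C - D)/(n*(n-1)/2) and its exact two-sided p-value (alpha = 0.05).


Step 1: Enumerate the 28 unordered pairs (i,j) with i<j and classify each by sign(x_j-x_i) * sign(y_j-y_i).
  (1,2):dx=-3,dy=+2->D; (1,3):dx=-5,dy=+6->D; (1,4):dx=-9,dy=-6->C; (1,5):dx=-6,dy=-3->C
  (1,6):dx=+1,dy=+3->C; (1,7):dx=-7,dy=-5->C; (1,8):dx=-10,dy=-8->C; (2,3):dx=-2,dy=+4->D
  (2,4):dx=-6,dy=-8->C; (2,5):dx=-3,dy=-5->C; (2,6):dx=+4,dy=+1->C; (2,7):dx=-4,dy=-7->C
  (2,8):dx=-7,dy=-10->C; (3,4):dx=-4,dy=-12->C; (3,5):dx=-1,dy=-9->C; (3,6):dx=+6,dy=-3->D
  (3,7):dx=-2,dy=-11->C; (3,8):dx=-5,dy=-14->C; (4,5):dx=+3,dy=+3->C; (4,6):dx=+10,dy=+9->C
  (4,7):dx=+2,dy=+1->C; (4,8):dx=-1,dy=-2->C; (5,6):dx=+7,dy=+6->C; (5,7):dx=-1,dy=-2->C
  (5,8):dx=-4,dy=-5->C; (6,7):dx=-8,dy=-8->C; (6,8):dx=-11,dy=-11->C; (7,8):dx=-3,dy=-3->C
Step 2: C = 24, D = 4, total pairs = 28.
Step 3: tau = (C - D)/(n(n-1)/2) = (24 - 4)/28 = 0.714286.
Step 4: Exact two-sided p-value (enumerate n! = 40320 permutations of y under H0): p = 0.014137.
Step 5: alpha = 0.05. reject H0.

tau_b = 0.7143 (C=24, D=4), p = 0.014137, reject H0.


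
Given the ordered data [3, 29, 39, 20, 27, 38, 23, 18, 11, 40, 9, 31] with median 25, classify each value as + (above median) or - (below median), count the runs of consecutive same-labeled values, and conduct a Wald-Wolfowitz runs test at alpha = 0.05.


Step 1: Compute median = 25; label A = above, B = below.
Labels in order: BAABAABBBABA  (n_A = 6, n_B = 6)
Step 2: Count runs R = 8.
Step 3: Under H0 (random ordering), E[R] = 2*n_A*n_B/(n_A+n_B) + 1 = 2*6*6/12 + 1 = 7.0000.
        Var[R] = 2*n_A*n_B*(2*n_A*n_B - n_A - n_B) / ((n_A+n_B)^2 * (n_A+n_B-1)) = 4320/1584 = 2.7273.
        SD[R] = 1.6514.
Step 4: Continuity-corrected z = (R - 0.5 - E[R]) / SD[R] = (8 - 0.5 - 7.0000) / 1.6514 = 0.3028.
Step 5: Two-sided p-value via normal approximation = 2*(1 - Phi(|z|)) = 0.762069.
Step 6: alpha = 0.05. fail to reject H0.

R = 8, z = 0.3028, p = 0.762069, fail to reject H0.


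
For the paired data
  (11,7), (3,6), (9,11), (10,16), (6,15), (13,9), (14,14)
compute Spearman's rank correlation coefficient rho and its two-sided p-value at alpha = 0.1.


Step 1: Rank x and y separately (midranks; no ties here).
rank(x): 11->5, 3->1, 9->3, 10->4, 6->2, 13->6, 14->7
rank(y): 7->2, 6->1, 11->4, 16->7, 15->6, 9->3, 14->5
Step 2: d_i = R_x(i) - R_y(i); compute d_i^2.
  (5-2)^2=9, (1-1)^2=0, (3-4)^2=1, (4-7)^2=9, (2-6)^2=16, (6-3)^2=9, (7-5)^2=4
sum(d^2) = 48.
Step 3: rho = 1 - 6*48 / (7*(7^2 - 1)) = 1 - 288/336 = 0.142857.
Step 4: Under H0, t = rho * sqrt((n-2)/(1-rho^2)) = 0.3227 ~ t(5).
Step 5: Two-sided p-value from the t-distribution with 5 df = 0.759945.
Step 6: alpha = 0.1. fail to reject H0.

rho = 0.1429, p = 0.759945, fail to reject H0 at alpha = 0.1.


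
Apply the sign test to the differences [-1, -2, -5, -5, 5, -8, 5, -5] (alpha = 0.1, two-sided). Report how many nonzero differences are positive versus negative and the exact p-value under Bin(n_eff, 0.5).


Step 1: Discard zero differences. Original n = 8; n_eff = number of nonzero differences = 8.
Nonzero differences (with sign): -1, -2, -5, -5, +5, -8, +5, -5
Step 2: Count signs: positive = 2, negative = 6.
Step 3: Under H0: P(positive) = 0.5, so the number of positives S ~ Bin(8, 0.5).
Step 4: Two-sided exact p-value = sum of Bin(8,0.5) probabilities at or below the observed probability = 0.289062.
Step 5: alpha = 0.1. fail to reject H0.

n_eff = 8, pos = 2, neg = 6, p = 0.289062, fail to reject H0.
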